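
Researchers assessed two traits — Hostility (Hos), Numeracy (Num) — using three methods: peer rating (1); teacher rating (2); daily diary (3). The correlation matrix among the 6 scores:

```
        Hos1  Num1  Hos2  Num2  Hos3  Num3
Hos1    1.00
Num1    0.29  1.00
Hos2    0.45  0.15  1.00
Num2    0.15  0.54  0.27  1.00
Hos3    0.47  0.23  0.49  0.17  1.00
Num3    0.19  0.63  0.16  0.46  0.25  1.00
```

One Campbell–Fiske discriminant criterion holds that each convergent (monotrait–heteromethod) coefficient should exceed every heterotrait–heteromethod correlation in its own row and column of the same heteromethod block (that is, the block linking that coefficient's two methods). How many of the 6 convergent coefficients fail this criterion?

0

Each convergent coefficient versus the relevant comparison correlations:
Hos (methods 1·2): 0.45 vs {0.15, 0.15} → pass.
Hos (methods 1·3): 0.47 vs {0.19, 0.23} → pass.
Hos (methods 2·3): 0.49 vs {0.16, 0.17} → pass.
Num (methods 1·2): 0.54 vs {0.15, 0.15} → pass.
Num (methods 1·3): 0.63 vs {0.23, 0.19} → pass.
Num (methods 2·3): 0.46 vs {0.17, 0.16} → pass.
0 of 6 fail.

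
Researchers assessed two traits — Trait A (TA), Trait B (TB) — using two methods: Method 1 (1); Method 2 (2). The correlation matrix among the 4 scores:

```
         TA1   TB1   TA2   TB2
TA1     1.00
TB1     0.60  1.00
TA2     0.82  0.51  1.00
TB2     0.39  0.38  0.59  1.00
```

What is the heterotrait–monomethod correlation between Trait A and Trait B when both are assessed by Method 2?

Different traits, same method: r(TA2, TB2) = 0.59.

0.59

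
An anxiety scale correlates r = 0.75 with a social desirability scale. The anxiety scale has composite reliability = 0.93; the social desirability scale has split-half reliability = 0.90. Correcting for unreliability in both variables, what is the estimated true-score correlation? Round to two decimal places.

r_true = r_obs / √(r_xx · r_yy) = 0.75 / √(0.93 × 0.90) = 0.75 / √0.8370 = 0.75 / 0.9149 ≈ 0.82.

0.82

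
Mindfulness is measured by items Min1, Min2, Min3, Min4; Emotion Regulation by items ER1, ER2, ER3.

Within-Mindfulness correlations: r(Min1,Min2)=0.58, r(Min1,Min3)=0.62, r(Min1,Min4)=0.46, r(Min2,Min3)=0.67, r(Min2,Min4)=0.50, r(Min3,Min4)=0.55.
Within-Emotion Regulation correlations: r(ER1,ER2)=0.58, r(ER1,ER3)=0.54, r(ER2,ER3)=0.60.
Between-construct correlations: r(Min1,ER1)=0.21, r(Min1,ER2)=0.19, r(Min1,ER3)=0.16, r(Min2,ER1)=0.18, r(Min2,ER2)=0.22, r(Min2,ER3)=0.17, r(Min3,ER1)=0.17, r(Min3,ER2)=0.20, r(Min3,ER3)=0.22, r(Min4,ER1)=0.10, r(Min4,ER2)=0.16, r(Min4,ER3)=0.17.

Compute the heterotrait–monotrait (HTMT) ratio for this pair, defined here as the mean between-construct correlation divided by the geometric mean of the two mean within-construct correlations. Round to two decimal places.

0.32

Mean heterotrait r = 2.15/12 = 0.1792.
Mean within-Min = 3.38/6 = 0.5633; mean within-ER = 1.72/3 = 0.5733.
Geometric mean = √(0.5633 × 0.5733) = 0.5683.
HTMT = 0.1792 / 0.5683 = 0.32.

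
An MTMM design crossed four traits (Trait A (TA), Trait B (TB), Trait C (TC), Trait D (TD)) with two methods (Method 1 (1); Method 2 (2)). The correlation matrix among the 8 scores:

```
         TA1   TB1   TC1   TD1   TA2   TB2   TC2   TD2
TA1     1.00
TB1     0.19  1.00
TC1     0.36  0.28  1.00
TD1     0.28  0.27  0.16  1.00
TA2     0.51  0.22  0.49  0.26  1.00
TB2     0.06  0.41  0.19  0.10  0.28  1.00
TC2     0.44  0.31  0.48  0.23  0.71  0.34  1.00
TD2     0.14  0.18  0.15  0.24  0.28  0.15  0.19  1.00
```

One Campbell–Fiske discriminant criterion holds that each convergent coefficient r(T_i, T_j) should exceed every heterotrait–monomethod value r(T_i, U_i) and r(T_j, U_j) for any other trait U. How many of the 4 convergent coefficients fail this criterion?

3

Each convergent coefficient versus the relevant comparison correlations:
TA (methods 1·2): 0.51 vs {0.19, 0.28, 0.36, 0.71, 0.28, 0.28} → fail.
TB (methods 1·2): 0.41 vs {0.19, 0.28, 0.28, 0.34, 0.27, 0.15} → pass.
TC (methods 1·2): 0.48 vs {0.36, 0.71, 0.28, 0.34, 0.16, 0.19} → fail.
TD (methods 1·2): 0.24 vs {0.28, 0.28, 0.27, 0.15, 0.16, 0.19} → fail.
3 of 4 fail.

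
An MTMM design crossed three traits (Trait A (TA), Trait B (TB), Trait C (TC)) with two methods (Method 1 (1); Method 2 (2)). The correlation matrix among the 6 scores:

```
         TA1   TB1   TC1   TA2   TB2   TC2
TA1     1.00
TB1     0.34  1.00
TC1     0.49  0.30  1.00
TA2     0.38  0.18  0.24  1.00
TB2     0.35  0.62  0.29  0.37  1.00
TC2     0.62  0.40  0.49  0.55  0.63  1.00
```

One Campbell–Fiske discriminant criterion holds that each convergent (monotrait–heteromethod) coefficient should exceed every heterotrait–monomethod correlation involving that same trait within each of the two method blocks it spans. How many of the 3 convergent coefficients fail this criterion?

Checking each validity diagonal entry against its comparison values:
TA (methods 1·2): 0.38 vs {0.34, 0.37, 0.49, 0.55} → fail.
TB (methods 1·2): 0.62 vs {0.34, 0.37, 0.30, 0.63} → fail.
TC (methods 1·2): 0.49 vs {0.49, 0.55, 0.30, 0.63} → fail.
3 of 3 fail.

3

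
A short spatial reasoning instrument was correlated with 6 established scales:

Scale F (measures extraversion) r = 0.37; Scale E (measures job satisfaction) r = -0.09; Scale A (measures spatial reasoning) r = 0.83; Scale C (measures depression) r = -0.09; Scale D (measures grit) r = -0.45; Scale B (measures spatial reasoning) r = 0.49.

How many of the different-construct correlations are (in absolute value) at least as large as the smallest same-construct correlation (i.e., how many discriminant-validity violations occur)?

0

Convergent (same construct = spatial reasoning): Scale A, Scale B.
Smallest convergent = 0.49. Discriminant |r|: 0.37, 0.09, 0.09, 0.45; count ≥ 0.49 → 0.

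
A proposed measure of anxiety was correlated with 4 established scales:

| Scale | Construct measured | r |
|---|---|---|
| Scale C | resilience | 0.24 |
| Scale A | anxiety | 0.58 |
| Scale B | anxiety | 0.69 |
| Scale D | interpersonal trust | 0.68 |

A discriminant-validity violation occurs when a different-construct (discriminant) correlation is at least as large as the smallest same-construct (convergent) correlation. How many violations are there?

1

Convergent (same construct = anxiety): Scale A, Scale B.
Smallest convergent = 0.58. Discriminant values: 0.24, 0.68; count ≥ 0.58 → 1.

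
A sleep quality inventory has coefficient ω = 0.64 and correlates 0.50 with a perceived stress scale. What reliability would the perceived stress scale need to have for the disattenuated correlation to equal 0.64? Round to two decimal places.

0.95

r_true = r_obs / √(r_xx · r_yy) ⇒ 0.64 = 0.50 / √(0.64 · r_yy).
√(0.64 · r_yy) = 0.50 / 0.64 = 0.7813; 0.64 · r_yy = 0.6104; r_yy = 0.6104 / 0.64 ≈ 0.95.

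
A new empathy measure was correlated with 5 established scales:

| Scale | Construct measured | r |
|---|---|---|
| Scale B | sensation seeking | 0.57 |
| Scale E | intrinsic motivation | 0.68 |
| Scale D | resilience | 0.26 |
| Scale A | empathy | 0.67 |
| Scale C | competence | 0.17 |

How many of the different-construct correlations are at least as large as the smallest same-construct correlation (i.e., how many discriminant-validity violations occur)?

Convergent (same construct = empathy): Scale A.
Smallest convergent = 0.67. Discriminant values: 0.57, 0.68, 0.26, 0.17; count ≥ 0.67 → 1.

1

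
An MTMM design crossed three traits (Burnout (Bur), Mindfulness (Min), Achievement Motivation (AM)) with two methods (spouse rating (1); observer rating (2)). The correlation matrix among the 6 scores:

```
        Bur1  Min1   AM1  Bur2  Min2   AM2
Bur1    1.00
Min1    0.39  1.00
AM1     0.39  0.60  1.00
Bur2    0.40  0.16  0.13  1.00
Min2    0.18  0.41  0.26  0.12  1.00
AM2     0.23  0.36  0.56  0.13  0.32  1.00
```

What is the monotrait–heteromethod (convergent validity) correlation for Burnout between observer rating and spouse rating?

Same trait (Bur), different methods: r(Bur2, Bur1) = 0.40.

0.40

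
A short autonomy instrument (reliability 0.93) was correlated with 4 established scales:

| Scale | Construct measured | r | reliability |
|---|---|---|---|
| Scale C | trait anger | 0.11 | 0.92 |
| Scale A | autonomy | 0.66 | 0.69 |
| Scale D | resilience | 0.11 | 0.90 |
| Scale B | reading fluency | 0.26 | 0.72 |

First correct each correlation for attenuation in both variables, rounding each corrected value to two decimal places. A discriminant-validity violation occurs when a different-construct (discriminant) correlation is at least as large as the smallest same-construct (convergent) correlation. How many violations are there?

Disattenuated r (r / √(r_scale · r_new)):
  Scale C (disc): 0.11 / √(0.92·0.93) = 0.12
  Scale A (conv): 0.66 / √(0.69·0.93) = 0.82
  Scale D (disc): 0.11 / √(0.90·0.93) = 0.12
  Scale B (disc): 0.26 / √(0.72·0.93) = 0.32
Smallest convergent = 0.82. Discriminant values: 0.12, 0.12, 0.32; count ≥ 0.82 → 0.

0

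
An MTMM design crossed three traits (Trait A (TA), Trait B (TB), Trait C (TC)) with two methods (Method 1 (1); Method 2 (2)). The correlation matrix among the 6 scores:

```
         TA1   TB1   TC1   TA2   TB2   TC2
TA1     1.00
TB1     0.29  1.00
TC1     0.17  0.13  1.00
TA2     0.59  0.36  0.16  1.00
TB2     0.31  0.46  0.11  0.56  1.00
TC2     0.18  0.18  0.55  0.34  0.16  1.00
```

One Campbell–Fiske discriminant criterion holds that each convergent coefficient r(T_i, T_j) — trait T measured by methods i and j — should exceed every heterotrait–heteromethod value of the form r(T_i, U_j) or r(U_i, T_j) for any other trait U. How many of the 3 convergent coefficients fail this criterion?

0

Convergent coefficients and their comparison sets:
TA (methods 1·2): 0.59 vs {0.31, 0.36, 0.18, 0.16} → pass.
TB (methods 1·2): 0.46 vs {0.36, 0.31, 0.18, 0.11} → pass.
TC (methods 1·2): 0.55 vs {0.16, 0.18, 0.11, 0.18} → pass.
0 of 3 fail.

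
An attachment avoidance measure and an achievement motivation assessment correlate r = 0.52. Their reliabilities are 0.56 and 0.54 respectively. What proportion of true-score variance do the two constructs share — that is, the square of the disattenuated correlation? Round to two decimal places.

Disattenuated r = 0.52 / √(0.56 × 0.54) = 0.52 / 0.5499 = 0.9456.
Shared true-score variance = 0.9456² = 0.8942 ≈ 0.89.

0.89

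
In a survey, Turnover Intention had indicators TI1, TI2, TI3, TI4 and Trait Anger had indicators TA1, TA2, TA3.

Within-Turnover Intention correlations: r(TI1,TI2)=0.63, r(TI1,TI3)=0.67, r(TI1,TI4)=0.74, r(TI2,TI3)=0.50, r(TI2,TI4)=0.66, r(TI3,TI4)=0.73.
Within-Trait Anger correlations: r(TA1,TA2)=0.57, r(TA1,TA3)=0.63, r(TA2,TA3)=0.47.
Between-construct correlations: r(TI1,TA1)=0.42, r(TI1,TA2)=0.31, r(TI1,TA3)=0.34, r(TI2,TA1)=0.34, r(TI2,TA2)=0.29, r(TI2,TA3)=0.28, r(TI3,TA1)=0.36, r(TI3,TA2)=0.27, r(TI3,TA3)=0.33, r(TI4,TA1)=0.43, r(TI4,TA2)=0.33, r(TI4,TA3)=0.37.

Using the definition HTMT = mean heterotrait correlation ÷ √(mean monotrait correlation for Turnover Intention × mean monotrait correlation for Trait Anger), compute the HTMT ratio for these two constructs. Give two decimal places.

Mean between = 4.07/12 = 0.3392.
Mean within-TI = 3.93/6 = 0.6550; mean within-TA = 1.67/3 = 0.5567.
Geometric mean = √(0.6550 × 0.5567) = 0.6039.
HTMT = 0.3392 / 0.6039 = 0.56.

0.56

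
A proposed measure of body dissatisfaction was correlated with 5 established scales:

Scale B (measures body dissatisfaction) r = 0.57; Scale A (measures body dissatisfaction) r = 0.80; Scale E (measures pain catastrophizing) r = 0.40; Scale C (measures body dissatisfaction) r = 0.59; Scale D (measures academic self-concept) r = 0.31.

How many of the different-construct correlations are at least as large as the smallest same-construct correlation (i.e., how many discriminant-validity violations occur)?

0

Convergent (same construct = body dissatisfaction): Scale B, Scale A, Scale C.
Smallest convergent = 0.57. Discriminant values: 0.40, 0.31; count ≥ 0.57 → 0.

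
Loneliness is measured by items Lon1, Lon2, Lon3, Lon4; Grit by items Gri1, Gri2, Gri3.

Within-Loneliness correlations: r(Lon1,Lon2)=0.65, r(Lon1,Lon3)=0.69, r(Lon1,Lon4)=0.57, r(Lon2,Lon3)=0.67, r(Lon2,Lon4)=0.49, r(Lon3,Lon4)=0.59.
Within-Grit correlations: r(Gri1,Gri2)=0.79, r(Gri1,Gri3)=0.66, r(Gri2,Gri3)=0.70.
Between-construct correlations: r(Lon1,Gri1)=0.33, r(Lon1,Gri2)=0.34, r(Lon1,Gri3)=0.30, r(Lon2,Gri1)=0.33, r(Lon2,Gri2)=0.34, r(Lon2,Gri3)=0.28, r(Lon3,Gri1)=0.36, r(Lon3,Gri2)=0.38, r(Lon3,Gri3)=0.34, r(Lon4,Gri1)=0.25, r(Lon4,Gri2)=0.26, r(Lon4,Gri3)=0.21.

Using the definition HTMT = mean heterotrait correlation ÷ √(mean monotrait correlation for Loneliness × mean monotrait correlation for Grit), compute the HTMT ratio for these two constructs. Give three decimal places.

0.469

Mean heterotrait r = 3.72/12 = 0.3100.
Mean within-Lon = 3.66/6 = 0.6100; mean within-Gri = 2.15/3 = 0.7167.
Geometric mean = √(0.6100 × 0.7167) = 0.6612.
HTMT = 0.3100 / 0.6612 = 0.469.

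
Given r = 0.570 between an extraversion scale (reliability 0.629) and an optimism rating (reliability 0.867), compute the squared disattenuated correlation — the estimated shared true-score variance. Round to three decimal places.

Disattenuated r = 0.570 / √(0.629 × 0.867) = 0.570 / 0.7385 = 0.7718.
Shared true-score variance = 0.7718² = 0.5957 ≈ 0.596.

0.596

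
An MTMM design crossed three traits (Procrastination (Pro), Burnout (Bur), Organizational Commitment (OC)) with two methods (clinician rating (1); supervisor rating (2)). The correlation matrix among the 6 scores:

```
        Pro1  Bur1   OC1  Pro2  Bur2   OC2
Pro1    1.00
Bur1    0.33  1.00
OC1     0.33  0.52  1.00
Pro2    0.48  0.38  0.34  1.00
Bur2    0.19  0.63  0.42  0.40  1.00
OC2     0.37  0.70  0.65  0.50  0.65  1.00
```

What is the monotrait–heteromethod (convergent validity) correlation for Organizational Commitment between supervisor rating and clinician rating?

Same trait (OC), different methods: r(OC2, OC1) = 0.65.

0.65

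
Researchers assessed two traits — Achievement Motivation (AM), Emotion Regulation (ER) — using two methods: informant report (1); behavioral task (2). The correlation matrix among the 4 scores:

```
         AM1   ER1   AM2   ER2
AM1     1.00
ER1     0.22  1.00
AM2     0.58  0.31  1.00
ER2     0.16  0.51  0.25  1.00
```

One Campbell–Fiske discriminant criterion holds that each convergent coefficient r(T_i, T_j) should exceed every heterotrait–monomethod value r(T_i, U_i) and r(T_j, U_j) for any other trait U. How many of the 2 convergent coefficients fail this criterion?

Convergent coefficients and their comparison sets:
AM (methods 1·2): 0.58 vs {0.22, 0.25} → pass.
ER (methods 1·2): 0.51 vs {0.22, 0.25} → pass.
0 of 2 fail.

0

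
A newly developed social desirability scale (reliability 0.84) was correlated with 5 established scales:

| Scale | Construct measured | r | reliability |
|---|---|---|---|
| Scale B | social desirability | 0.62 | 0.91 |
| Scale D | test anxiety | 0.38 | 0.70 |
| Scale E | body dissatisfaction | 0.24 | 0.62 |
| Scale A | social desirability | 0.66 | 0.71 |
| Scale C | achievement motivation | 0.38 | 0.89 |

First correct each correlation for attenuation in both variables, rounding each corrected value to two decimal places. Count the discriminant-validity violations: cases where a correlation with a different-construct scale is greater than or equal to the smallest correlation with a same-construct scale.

Disattenuated r (r / √(r_scale · r_new)):
  Scale B (conv): 0.62 / √(0.91·0.84) = 0.71
  Scale D (disc): 0.38 / √(0.70·0.84) = 0.50
  Scale E (disc): 0.24 / √(0.62·0.84) = 0.33
  Scale A (conv): 0.66 / √(0.71·0.84) = 0.85
  Scale C (disc): 0.38 / √(0.89·0.84) = 0.44
Smallest convergent = 0.71. Discriminant values: 0.50, 0.33, 0.44; count ≥ 0.71 → 0.

0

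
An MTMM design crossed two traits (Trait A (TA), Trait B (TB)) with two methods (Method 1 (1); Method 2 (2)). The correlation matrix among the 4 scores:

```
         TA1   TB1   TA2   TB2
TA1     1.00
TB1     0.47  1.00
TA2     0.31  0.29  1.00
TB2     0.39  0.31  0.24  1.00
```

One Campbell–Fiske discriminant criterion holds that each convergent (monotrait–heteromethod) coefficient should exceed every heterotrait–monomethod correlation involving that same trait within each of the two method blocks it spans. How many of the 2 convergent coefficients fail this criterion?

Convergent coefficients and their comparison sets:
TA (methods 1·2): 0.31 vs {0.47, 0.24} → fail.
TB (methods 1·2): 0.31 vs {0.47, 0.24} → fail.
2 of 2 fail.

2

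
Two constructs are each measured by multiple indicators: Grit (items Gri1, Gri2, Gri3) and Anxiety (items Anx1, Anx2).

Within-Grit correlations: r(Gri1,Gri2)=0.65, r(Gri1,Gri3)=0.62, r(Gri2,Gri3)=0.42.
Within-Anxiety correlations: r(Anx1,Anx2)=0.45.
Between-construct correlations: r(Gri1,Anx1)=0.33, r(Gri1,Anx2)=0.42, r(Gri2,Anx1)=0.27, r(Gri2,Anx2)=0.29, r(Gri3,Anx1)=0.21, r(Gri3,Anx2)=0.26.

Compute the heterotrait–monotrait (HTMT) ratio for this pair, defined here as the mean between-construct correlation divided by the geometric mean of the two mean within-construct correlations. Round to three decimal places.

Between-construct mean = 1.78/6 = 0.2967.
Mean within-Gri = 1.69/3 = 0.5633; mean within-Anx = 0.45/1 = 0.4500.
Geometric mean = √(0.5633 × 0.4500) = 0.5035.
HTMT = 0.2967 / 0.5035 = 0.589.

0.589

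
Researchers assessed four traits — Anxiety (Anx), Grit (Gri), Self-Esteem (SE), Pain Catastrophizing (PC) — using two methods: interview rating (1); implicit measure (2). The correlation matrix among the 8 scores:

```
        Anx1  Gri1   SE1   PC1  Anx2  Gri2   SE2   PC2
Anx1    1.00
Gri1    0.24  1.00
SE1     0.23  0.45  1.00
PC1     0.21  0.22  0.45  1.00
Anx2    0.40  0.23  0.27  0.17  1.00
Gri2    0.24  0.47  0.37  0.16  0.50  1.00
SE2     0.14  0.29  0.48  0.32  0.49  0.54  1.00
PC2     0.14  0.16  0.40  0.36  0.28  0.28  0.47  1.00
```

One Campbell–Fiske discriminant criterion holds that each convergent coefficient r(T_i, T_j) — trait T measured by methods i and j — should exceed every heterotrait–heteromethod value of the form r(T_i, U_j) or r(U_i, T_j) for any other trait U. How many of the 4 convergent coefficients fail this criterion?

1

Checking each validity diagonal entry against its comparison values:
Anx (methods 1·2): 0.40 vs {0.24, 0.23, 0.14, 0.27, 0.14, 0.17} → pass.
Gri (methods 1·2): 0.47 vs {0.23, 0.24, 0.29, 0.37, 0.16, 0.16} → pass.
SE (methods 1·2): 0.48 vs {0.27, 0.14, 0.37, 0.29, 0.40, 0.32} → pass.
PC (methods 1·2): 0.36 vs {0.17, 0.14, 0.16, 0.16, 0.32, 0.40} → fail.
1 of 4 fail.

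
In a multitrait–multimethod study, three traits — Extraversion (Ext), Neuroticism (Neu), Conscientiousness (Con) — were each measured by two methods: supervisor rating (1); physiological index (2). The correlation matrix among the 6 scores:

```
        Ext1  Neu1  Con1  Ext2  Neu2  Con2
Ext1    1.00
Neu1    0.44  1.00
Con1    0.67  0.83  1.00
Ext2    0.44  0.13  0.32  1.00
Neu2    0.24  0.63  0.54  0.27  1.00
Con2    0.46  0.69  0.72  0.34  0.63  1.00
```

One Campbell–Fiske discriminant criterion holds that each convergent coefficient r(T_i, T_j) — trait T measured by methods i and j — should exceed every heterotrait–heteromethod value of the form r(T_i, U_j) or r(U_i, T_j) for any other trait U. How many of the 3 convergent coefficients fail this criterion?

Convergent coefficients and their comparison sets:
Ext (methods 1·2): 0.44 vs {0.24, 0.13, 0.46, 0.32} → fail.
Neu (methods 1·2): 0.63 vs {0.13, 0.24, 0.69, 0.54} → fail.
Con (methods 1·2): 0.72 vs {0.32, 0.46, 0.54, 0.69} → pass.
2 of 3 fail.

2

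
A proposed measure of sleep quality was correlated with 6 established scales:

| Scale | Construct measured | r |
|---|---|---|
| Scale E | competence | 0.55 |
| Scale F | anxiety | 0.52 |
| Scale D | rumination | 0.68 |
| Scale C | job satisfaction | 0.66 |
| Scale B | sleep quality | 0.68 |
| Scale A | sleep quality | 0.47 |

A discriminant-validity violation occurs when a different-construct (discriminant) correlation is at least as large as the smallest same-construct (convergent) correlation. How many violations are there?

Convergent (same construct = sleep quality): Scale B, Scale A.
Smallest convergent = 0.47. Discriminant values: 0.55, 0.52, 0.68, 0.66; count ≥ 0.47 → 4.

4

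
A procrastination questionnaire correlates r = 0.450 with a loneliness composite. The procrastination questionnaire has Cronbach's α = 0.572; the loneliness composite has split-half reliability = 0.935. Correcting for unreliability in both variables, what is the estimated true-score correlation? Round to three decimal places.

0.615

r_true = r_obs / √(r_xx · r_yy) = 0.450 / √(0.572 × 0.935) = 0.450 / √0.534820 = 0.450 / 0.7313 ≈ 0.615.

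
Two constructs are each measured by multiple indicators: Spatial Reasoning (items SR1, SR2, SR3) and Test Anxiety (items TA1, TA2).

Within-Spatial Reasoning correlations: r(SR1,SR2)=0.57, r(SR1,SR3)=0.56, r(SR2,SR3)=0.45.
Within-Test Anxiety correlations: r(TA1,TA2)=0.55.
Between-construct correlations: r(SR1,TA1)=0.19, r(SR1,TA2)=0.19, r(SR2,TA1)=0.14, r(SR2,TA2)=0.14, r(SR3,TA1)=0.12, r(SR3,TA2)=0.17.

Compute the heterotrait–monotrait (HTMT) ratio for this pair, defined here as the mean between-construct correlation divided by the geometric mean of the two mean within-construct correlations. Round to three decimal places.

0.294

Between-construct mean = 0.95/6 = 0.1583.
Mean within-SR = 1.58/3 = 0.5267; mean within-TA = 0.55/1 = 0.5500.
Geometric mean = √(0.5267 × 0.5500) = 0.5382.
HTMT = 0.1583 / 0.5382 = 0.294.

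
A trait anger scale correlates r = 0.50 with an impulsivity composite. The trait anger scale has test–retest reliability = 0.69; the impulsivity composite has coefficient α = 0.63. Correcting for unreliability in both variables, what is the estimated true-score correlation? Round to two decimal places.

r_true = r_obs / √(r_xx · r_yy) = 0.50 / √(0.69 × 0.63) = 0.50 / √0.4347 = 0.50 / 0.6593 ≈ 0.76.

0.76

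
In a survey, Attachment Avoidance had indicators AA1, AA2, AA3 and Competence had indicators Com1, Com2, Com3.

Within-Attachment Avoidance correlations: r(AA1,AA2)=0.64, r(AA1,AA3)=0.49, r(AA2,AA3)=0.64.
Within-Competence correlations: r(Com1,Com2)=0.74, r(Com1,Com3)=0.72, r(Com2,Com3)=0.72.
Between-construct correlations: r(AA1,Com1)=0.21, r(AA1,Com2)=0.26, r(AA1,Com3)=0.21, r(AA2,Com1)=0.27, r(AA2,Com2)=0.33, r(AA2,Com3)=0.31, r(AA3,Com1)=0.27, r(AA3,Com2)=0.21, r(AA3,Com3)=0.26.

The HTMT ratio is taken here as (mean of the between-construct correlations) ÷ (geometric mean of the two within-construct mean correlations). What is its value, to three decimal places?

0.395

Mean between = 2.33/9 = 0.2589.
Mean within-AA = 1.77/3 = 0.5900; mean within-Com = 2.18/3 = 0.7267.
Geometric mean = √(0.5900 × 0.7267) = 0.6548.
HTMT = 0.2589 / 0.6548 = 0.395.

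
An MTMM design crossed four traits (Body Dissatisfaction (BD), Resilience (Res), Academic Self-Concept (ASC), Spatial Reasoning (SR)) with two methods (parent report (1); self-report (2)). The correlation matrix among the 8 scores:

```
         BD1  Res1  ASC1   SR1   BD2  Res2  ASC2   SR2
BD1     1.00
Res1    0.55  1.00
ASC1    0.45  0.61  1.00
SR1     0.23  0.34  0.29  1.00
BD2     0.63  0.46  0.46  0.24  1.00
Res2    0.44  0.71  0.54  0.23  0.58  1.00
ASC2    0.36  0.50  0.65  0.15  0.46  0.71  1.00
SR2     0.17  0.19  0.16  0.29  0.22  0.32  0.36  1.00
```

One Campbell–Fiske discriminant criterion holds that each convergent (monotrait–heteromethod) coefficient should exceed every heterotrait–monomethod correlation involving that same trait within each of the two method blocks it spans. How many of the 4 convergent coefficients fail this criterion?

3

Checking each validity diagonal entry against its comparison values:
BD (methods 1·2): 0.63 vs {0.55, 0.58, 0.45, 0.46, 0.23, 0.22} → pass.
Res (methods 1·2): 0.71 vs {0.55, 0.58, 0.61, 0.71, 0.34, 0.32} → fail.
ASC (methods 1·2): 0.65 vs {0.45, 0.46, 0.61, 0.71, 0.29, 0.36} → fail.
SR (methods 1·2): 0.29 vs {0.23, 0.22, 0.34, 0.32, 0.29, 0.36} → fail.
3 of 4 fail.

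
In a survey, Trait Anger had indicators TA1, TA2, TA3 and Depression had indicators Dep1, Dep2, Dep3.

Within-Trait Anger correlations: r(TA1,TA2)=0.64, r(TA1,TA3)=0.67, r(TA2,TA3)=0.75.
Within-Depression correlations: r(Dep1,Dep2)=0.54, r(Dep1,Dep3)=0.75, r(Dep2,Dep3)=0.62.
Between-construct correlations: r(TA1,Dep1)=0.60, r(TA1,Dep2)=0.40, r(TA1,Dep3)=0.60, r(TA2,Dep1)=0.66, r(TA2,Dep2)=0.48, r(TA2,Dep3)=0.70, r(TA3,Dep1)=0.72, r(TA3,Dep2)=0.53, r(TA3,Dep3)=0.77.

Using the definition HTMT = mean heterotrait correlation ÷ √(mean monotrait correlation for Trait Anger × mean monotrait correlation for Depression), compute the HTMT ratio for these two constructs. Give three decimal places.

0.918

Mean between = 5.46/9 = 0.6067.
Mean within-TA = 2.06/3 = 0.6867; mean within-Dep = 1.91/3 = 0.6367.
Geometric mean = √(0.6867 × 0.6367) = 0.6612.
HTMT = 0.6067 / 0.6612 = 0.918.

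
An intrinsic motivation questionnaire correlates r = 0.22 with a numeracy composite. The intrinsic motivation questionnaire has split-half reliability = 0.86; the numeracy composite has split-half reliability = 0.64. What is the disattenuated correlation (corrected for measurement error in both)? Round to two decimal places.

0.30

r_true = r_obs / √(r_xx · r_yy) = 0.22 / √(0.86 × 0.64) = 0.22 / √0.5504 = 0.22 / 0.7419 ≈ 0.30.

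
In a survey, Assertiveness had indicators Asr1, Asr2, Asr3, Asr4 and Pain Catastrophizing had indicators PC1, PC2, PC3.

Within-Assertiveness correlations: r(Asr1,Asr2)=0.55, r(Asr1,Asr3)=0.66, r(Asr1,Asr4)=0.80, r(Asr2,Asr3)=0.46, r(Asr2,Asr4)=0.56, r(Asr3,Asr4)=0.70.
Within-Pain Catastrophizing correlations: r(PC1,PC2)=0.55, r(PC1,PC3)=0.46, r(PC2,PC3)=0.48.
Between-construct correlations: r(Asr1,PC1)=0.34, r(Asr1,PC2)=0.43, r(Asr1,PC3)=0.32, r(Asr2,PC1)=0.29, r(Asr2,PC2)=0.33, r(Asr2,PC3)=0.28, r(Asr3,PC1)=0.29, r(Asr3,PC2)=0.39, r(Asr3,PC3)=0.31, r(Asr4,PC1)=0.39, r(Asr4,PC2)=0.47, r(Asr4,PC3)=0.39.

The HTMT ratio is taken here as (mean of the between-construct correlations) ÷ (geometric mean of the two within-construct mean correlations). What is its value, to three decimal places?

0.634

Mean heterotrait r = 4.23/12 = 0.3525.
Mean within-Asr = 3.73/6 = 0.6217; mean within-PC = 1.49/3 = 0.4967.
Geometric mean = √(0.6217 × 0.4967) = 0.5557.
HTMT = 0.3525 / 0.5557 = 0.634.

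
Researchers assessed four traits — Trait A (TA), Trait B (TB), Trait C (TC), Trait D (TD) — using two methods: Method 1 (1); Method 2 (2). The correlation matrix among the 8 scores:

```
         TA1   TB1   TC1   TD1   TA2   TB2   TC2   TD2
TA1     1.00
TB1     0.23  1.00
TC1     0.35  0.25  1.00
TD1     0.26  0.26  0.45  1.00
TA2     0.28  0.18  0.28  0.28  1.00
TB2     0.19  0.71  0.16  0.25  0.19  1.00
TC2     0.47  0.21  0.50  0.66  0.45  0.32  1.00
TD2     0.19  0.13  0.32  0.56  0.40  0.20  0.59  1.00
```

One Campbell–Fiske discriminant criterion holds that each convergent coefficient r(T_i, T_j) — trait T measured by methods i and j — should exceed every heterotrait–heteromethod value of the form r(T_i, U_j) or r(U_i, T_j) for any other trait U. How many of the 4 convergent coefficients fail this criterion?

Checking each validity diagonal entry against its comparison values:
TA (methods 1·2): 0.28 vs {0.19, 0.18, 0.47, 0.28, 0.19, 0.28} → fail.
TB (methods 1·2): 0.71 vs {0.18, 0.19, 0.21, 0.16, 0.13, 0.25} → pass.
TC (methods 1·2): 0.50 vs {0.28, 0.47, 0.16, 0.21, 0.32, 0.66} → fail.
TD (methods 1·2): 0.56 vs {0.28, 0.19, 0.25, 0.13, 0.66, 0.32} → fail.
3 of 4 fail.

3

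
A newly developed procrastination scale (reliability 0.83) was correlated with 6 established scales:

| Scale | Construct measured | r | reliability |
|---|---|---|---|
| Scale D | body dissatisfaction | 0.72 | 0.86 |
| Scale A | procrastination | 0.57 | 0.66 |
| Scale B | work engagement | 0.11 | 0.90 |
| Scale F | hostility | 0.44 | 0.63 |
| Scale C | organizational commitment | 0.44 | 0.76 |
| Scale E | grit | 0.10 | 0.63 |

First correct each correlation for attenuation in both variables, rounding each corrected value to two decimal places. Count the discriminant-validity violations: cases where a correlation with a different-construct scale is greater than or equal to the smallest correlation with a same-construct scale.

Disattenuated r (r / √(r_scale · r_new)):
  Scale D (disc): 0.72 / √(0.86·0.83) = 0.85
  Scale A (conv): 0.57 / √(0.66·0.83) = 0.77
  Scale B (disc): 0.11 / √(0.90·0.83) = 0.13
  Scale F (disc): 0.44 / √(0.63·0.83) = 0.61
  Scale C (disc): 0.44 / √(0.76·0.83) = 0.55
  Scale E (disc): 0.10 / √(0.63·0.83) = 0.14
Smallest convergent = 0.77. Discriminant values: 0.85, 0.13, 0.61, 0.55, 0.14; count ≥ 0.77 → 1.

1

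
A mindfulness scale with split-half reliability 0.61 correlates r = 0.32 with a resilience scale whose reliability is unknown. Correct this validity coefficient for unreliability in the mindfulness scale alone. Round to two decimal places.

0.41

Single correction: r_c = r_obs / √r_xx = 0.32 / √0.61 = 0.32 / 0.7810 ≈ 0.41.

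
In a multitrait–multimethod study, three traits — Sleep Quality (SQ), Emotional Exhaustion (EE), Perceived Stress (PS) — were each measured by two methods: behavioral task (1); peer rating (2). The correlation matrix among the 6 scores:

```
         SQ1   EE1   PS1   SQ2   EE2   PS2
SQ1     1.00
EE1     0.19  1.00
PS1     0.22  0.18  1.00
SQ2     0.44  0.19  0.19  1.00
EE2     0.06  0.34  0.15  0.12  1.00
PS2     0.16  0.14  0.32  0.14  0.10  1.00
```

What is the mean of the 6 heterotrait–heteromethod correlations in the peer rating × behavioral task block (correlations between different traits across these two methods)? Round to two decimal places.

0.15

HTHM values (method 2 × method 1): 0.19, 0.19, 0.06, 0.15, 0.16, 0.14; mean = 0.89/6 = 0.15.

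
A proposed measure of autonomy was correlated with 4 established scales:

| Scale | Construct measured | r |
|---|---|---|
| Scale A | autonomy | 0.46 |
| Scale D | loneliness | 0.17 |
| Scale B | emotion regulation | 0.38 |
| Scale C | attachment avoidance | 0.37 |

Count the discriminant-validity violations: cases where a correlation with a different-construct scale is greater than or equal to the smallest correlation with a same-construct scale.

0

Convergent (same construct = autonomy): Scale A.
Smallest convergent = 0.46. Discriminant values: 0.17, 0.38, 0.37; count ≥ 0.46 → 0.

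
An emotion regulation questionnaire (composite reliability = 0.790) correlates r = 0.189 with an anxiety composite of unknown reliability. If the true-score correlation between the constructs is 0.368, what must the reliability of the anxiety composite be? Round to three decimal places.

0.334

r_true = r_obs / √(r_xx · r_yy) ⇒ 0.368 = 0.189 / √(0.790 · r_yy).
√(0.790 · r_yy) = 0.189 / 0.368 = 0.5136; 0.790 · r_yy = 0.2638; r_yy = 0.2638 / 0.790 ≈ 0.334.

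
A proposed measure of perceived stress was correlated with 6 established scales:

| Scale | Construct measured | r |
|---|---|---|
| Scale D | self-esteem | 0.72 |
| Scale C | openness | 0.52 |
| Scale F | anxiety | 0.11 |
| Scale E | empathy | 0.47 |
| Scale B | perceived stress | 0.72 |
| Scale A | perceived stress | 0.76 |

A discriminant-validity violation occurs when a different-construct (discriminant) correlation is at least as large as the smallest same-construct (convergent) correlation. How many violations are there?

Convergent (same construct = perceived stress): Scale B, Scale A.
Smallest convergent = 0.72. Discriminant values: 0.72, 0.52, 0.11, 0.47; count ≥ 0.72 → 1.

1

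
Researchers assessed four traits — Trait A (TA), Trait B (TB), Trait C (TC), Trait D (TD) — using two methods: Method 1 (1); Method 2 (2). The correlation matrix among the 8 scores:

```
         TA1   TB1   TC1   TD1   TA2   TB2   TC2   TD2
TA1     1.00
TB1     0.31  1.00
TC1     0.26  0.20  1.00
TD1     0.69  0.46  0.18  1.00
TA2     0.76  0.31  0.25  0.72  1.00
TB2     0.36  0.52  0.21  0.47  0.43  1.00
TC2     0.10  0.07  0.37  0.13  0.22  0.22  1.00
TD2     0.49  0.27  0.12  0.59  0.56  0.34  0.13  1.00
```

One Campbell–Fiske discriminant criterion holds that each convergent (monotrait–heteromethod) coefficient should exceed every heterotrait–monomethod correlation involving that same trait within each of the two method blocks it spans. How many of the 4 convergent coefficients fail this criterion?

1

Each convergent coefficient versus the relevant comparison correlations:
TA (methods 1·2): 0.76 vs {0.31, 0.43, 0.26, 0.22, 0.69, 0.56} → pass.
TB (methods 1·2): 0.52 vs {0.31, 0.43, 0.20, 0.22, 0.46, 0.34} → pass.
TC (methods 1·2): 0.37 vs {0.26, 0.22, 0.20, 0.22, 0.18, 0.13} → pass.
TD (methods 1·2): 0.59 vs {0.69, 0.56, 0.46, 0.34, 0.18, 0.13} → fail.
1 of 4 fail.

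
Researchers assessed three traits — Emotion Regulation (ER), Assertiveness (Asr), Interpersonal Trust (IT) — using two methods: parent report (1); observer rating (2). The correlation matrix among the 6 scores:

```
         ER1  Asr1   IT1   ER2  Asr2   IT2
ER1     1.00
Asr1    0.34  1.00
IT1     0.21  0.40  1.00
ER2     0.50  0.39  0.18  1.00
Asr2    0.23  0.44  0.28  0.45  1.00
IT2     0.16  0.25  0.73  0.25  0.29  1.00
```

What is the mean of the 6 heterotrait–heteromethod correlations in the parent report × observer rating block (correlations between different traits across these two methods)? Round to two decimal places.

0.25

HTHM values (method 1 × method 2): 0.23, 0.16, 0.39, 0.25, 0.18, 0.28; mean = 1.49/6 = 0.25.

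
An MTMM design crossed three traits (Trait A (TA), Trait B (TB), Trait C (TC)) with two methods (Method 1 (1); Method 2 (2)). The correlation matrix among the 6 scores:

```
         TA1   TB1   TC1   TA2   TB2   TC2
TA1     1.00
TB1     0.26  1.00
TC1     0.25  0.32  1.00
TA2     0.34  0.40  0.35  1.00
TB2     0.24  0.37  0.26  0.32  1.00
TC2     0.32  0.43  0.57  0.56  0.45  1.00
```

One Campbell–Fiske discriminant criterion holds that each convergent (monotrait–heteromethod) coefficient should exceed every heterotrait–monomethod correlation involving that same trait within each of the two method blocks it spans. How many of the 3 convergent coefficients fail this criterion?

2

Convergent coefficients and their comparison sets:
TA (methods 1·2): 0.34 vs {0.26, 0.32, 0.25, 0.56} → fail.
TB (methods 1·2): 0.37 vs {0.26, 0.32, 0.32, 0.45} → fail.
TC (methods 1·2): 0.57 vs {0.25, 0.56, 0.32, 0.45} → pass.
2 of 3 fail.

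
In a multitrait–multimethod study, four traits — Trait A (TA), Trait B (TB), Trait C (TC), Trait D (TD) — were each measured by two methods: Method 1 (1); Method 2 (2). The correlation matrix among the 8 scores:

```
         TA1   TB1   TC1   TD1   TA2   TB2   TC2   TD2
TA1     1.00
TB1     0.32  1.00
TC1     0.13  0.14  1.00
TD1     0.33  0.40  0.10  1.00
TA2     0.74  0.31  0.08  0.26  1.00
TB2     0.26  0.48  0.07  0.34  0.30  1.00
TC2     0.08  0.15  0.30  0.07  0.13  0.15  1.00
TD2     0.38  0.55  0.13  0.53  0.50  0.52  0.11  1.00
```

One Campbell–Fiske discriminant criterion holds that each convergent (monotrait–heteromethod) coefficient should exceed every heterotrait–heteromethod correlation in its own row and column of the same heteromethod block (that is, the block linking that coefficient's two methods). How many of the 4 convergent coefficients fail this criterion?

2

Convergent coefficients and their comparison sets:
TA (methods 1·2): 0.74 vs {0.26, 0.31, 0.08, 0.08, 0.38, 0.26} → pass.
TB (methods 1·2): 0.48 vs {0.31, 0.26, 0.15, 0.07, 0.55, 0.34} → fail.
TC (methods 1·2): 0.30 vs {0.08, 0.08, 0.07, 0.15, 0.13, 0.07} → pass.
TD (methods 1·2): 0.53 vs {0.26, 0.38, 0.34, 0.55, 0.07, 0.13} → fail.
2 of 4 fail.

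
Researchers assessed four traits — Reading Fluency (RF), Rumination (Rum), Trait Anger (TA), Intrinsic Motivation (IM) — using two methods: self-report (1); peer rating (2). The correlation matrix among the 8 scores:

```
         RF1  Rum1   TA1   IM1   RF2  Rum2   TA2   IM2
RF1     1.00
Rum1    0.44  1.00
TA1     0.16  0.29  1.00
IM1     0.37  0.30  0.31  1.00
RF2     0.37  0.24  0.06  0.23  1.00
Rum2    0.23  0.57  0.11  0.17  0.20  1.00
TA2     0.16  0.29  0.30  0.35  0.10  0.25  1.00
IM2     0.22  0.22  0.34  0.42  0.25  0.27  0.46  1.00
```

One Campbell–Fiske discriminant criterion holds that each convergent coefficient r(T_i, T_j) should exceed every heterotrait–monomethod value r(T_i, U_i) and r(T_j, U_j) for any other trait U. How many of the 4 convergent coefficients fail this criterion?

3

Each convergent coefficient versus the relevant comparison correlations:
RF (methods 1·2): 0.37 vs {0.44, 0.20, 0.16, 0.10, 0.37, 0.25} → fail.
Rum (methods 1·2): 0.57 vs {0.44, 0.20, 0.29, 0.25, 0.30, 0.27} → pass.
TA (methods 1·2): 0.30 vs {0.16, 0.10, 0.29, 0.25, 0.31, 0.46} → fail.
IM (methods 1·2): 0.42 vs {0.37, 0.25, 0.30, 0.27, 0.31, 0.46} → fail.
3 of 4 fail.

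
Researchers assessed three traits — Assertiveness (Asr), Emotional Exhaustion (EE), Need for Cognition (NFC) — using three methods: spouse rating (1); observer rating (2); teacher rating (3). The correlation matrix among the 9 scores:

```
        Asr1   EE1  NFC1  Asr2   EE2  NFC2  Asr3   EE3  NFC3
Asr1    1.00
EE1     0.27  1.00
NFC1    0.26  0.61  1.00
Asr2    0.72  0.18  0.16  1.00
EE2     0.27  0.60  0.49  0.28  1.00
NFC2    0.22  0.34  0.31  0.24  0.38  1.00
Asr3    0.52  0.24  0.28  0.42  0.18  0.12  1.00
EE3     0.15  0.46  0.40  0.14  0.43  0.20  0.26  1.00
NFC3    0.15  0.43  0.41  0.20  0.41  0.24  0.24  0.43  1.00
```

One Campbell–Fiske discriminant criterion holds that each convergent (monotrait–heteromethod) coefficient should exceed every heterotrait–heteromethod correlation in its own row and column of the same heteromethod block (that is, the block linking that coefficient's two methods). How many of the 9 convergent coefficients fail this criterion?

Checking each validity diagonal entry against its comparison values:
Asr (methods 1·2): 0.72 vs {0.27, 0.18, 0.22, 0.16} → pass.
Asr (methods 1·3): 0.52 vs {0.15, 0.24, 0.15, 0.28} → pass.
Asr (methods 2·3): 0.42 vs {0.14, 0.18, 0.20, 0.12} → pass.
EE (methods 1·2): 0.60 vs {0.18, 0.27, 0.34, 0.49} → pass.
EE (methods 1·3): 0.46 vs {0.24, 0.15, 0.43, 0.40} → pass.
EE (methods 2·3): 0.43 vs {0.18, 0.14, 0.41, 0.20} → pass.
NFC (methods 1·2): 0.31 vs {0.16, 0.22, 0.49, 0.34} → fail.
NFC (methods 1·3): 0.41 vs {0.28, 0.15, 0.40, 0.43} → fail.
NFC (methods 2·3): 0.24 vs {0.12, 0.20, 0.20, 0.41} → fail.
3 of 9 fail.

3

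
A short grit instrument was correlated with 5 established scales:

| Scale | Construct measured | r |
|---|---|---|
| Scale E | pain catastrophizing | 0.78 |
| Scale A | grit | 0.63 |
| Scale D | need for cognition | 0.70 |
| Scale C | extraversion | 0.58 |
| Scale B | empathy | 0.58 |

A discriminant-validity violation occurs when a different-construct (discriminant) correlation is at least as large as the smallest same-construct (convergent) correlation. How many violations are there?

Convergent (same construct = grit): Scale A.
Smallest convergent = 0.63. Discriminant values: 0.78, 0.70, 0.58, 0.58; count ≥ 0.63 → 2.

2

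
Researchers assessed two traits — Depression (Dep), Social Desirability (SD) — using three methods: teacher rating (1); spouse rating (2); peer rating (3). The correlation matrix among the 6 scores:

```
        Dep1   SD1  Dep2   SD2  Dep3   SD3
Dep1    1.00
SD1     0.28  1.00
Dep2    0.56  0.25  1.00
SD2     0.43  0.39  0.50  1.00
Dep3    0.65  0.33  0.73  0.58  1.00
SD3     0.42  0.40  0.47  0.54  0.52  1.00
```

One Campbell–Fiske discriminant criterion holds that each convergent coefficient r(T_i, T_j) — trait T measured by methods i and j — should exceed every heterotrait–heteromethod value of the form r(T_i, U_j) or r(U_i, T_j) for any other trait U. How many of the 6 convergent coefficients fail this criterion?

3

Convergent coefficients and their comparison sets:
Dep (methods 1·2): 0.56 vs {0.43, 0.25} → pass.
Dep (methods 1·3): 0.65 vs {0.42, 0.33} → pass.
Dep (methods 2·3): 0.73 vs {0.47, 0.58} → pass.
SD (methods 1·2): 0.39 vs {0.25, 0.43} → fail.
SD (methods 1·3): 0.40 vs {0.33, 0.42} → fail.
SD (methods 2·3): 0.54 vs {0.58, 0.47} → fail.
3 of 6 fail.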